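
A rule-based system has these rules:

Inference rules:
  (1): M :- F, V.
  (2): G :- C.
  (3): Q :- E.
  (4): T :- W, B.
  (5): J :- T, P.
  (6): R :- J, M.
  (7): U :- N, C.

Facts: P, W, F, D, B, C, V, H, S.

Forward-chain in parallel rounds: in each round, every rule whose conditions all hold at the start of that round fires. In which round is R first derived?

Round 1: (1) [M :- F, V.]; (2) [G :- C.]; (4) [T :- W, B.]. New: M, G, T.
Round 2: (5) [J :- T, P.]. New: J.
Round 3: (6) [R :- J, M.]. New: R.
R first appears in round 3.

3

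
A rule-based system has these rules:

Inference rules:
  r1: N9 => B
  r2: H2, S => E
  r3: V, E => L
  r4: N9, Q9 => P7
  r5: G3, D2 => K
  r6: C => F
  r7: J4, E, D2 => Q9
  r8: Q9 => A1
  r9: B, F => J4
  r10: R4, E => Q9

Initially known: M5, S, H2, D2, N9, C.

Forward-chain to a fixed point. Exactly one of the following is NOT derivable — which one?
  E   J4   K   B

K

Round 1: r1 [N9 => B]; r2 [H2, S => E]; r6 [C => F]. New: B, E, F.
Round 2: r9 [B, F => J4]. New: J4.
Round 3: r7 [J4, E, D2 => Q9]. New: Q9.
Round 4: r4 [N9, Q9 => P7]; r8 [Q9 => A1]. New: P7, A1.
Derived: J4 (round 2), B (round 1), E (round 1). K never appears in any round.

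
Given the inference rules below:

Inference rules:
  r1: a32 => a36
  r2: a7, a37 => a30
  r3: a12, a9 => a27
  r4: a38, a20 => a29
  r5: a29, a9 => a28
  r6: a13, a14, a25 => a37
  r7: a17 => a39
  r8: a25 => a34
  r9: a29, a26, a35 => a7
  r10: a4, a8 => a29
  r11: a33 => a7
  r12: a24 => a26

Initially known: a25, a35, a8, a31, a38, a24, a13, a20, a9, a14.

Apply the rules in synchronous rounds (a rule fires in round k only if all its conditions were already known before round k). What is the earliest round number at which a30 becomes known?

Round 1 — r4, r6, r8, r12, derive a29, a37, a34, a26.
Round 2 — r5, r9, derive a28, a7.
Round 3 — r2, derive a30.
a30 first appears in round 3.

3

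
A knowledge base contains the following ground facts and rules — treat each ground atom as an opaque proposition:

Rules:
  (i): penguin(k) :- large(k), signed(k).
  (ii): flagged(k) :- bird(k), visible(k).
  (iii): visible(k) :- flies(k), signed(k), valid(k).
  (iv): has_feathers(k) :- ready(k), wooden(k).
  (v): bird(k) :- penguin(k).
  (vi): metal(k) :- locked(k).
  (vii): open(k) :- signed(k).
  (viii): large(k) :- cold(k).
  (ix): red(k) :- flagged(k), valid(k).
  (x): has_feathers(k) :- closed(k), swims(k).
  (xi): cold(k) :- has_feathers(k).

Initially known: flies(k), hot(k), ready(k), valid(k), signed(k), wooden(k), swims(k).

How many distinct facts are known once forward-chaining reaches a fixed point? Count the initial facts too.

Round 1: (iii) [visible(k) :- flies(k), signed(k), valid(k).]; (iv) [has_feathers(k) :- ready(k), wooden(k).]; (vii) [open(k) :- signed(k).]. Adds visible(k), has_feathers(k), open(k).
Round 2: (xi) [cold(k) :- has_feathers(k).]. Adds cold(k).
Round 3: (viii) [large(k) :- cold(k).]. Adds large(k).
Round 4: (i) [penguin(k) :- large(k), signed(k).]. Adds penguin(k).
Round 5: (v) [bird(k) :- penguin(k).]. Adds bird(k).
Round 6: (ii) [flagged(k) :- bird(k), visible(k).]. Adds flagged(k).
Round 7: (ix) [red(k) :- flagged(k), valid(k).]. Adds red(k).
Closure: {bird(k), cold(k), flagged(k), flies(k), has_feathers(k), hot(k), large(k), open(k), penguin(k), ready(k), red(k), signed(k), swims(k), valid(k), visible(k), wooden(k)} — 16 facts.

16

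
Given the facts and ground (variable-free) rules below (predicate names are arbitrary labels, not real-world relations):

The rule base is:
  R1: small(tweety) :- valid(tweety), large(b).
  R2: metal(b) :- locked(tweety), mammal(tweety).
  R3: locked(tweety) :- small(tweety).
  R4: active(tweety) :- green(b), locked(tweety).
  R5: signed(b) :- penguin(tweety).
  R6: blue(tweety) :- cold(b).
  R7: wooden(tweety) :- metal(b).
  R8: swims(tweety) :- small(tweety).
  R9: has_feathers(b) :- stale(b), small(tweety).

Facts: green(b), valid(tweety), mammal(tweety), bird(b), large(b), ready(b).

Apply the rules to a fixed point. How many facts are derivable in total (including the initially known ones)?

[1] R1 [small(tweety) :- valid(tweety), large(b).]. ⇒ new: small(tweety).
[2] R3 [locked(tweety) :- small(tweety).]; R8 [swims(tweety) :- small(tweety).]. ⇒ new: locked(tweety), swims(tweety).
[3] R2 [metal(b) :- locked(tweety), mammal(tweety).]; R4 [active(tweety) :- green(b), locked(tweety).]. ⇒ new: metal(b), active(tweety).
[4] R7 [wooden(tweety) :- metal(b).]. ⇒ new: wooden(tweety).
Closure: {active(tweety), bird(b), green(b), large(b), locked(tweety), mammal(tweety), metal(b), ready(b), small(tweety), swims(tweety), valid(tweety), wooden(tweety)} — 12 facts.

12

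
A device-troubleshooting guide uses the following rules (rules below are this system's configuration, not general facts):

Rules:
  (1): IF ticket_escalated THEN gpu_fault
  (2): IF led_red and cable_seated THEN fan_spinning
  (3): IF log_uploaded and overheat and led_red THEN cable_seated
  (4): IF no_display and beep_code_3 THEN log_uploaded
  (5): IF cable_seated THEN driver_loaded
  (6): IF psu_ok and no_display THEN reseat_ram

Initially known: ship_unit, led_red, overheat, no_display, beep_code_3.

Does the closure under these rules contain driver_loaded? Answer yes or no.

yes

Round 1: (4) [IF no_display and beep_code_3 THEN log_uploaded]. Adds log_uploaded.
Round 2: (3) [IF log_uploaded and overheat and led_red THEN cable_seated]. Adds cable_seated.
Round 3: (2) [IF led_red and cable_seated THEN fan_spinning]; (5) [IF cable_seated THEN driver_loaded]. Adds fan_spinning, driver_loaded.
driver_loaded appears in round 3, so it is derivable.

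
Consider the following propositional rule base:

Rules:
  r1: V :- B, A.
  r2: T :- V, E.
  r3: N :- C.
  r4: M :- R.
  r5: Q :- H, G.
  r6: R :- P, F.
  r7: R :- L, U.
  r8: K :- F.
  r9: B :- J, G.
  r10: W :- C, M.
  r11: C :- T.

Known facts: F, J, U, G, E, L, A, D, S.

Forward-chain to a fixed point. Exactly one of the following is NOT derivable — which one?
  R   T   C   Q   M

Round 1: r7 [R :- L, U.]; r8 [K :- F.]; r9 [B :- J, G.]. Adds R, K, B.
Round 2: r1 [V :- B, A.]; r4 [M :- R.]. Adds V, M.
Round 3: r2 [T :- V, E.]. Adds T.
Round 4: r11 [C :- T.]. Adds C.
Round 5: r3 [N :- C.]; r10 [W :- C, M.]. Adds N, W.
Derived: M (round 2), T (round 3), C (round 4), R (round 1). Q never appears in any round.

Q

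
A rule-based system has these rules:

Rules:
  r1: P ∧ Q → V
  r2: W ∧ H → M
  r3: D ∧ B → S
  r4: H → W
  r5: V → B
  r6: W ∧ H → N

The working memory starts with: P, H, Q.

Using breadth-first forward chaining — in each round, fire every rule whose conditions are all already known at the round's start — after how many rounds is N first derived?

Round 1 — r1, r4, derive V, W.
Round 2 — r2, r5, r6, derive M, B, N.
N first appears in round 2.

2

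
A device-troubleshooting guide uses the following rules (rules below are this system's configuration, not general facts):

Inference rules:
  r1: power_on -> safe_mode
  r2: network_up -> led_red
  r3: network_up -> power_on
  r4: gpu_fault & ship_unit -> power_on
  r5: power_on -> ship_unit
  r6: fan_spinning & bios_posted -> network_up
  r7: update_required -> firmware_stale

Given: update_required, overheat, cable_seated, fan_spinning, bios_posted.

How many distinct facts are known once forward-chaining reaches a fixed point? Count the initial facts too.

Round 1 fires r6, r7, giving network_up, firmware_stale.
Round 2 fires r2, r3, giving led_red, power_on.
Round 3 fires r1, r5, giving safe_mode, ship_unit.
Closure: {bios_posted, cable_seated, fan_spinning, firmware_stale, led_red, network_up, overheat, power_on, safe_mode, ship_unit, update_required} — 11 facts.

11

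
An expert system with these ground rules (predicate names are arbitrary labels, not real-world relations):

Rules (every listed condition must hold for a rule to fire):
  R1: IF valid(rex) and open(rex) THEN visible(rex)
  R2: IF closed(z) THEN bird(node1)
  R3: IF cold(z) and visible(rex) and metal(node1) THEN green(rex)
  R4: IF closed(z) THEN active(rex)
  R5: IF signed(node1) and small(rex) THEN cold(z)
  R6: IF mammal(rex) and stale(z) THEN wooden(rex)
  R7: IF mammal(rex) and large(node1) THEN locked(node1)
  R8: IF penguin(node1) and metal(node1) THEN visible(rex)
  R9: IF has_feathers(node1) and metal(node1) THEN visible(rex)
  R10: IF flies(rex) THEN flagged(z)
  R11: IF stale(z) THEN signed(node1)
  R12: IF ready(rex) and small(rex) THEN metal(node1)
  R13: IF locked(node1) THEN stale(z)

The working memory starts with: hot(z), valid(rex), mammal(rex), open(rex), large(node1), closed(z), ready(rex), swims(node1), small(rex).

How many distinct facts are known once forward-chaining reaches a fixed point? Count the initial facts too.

19

Round 1: R1 [IF valid(rex) and open(rex) THEN visible(rex)]; R2 [IF closed(z) THEN bird(node1)]; R4 [IF closed(z) THEN active(rex)]; R7 [IF mammal(rex) and large(node1) THEN locked(node1)]; R12 [IF ready(rex) and small(rex) THEN metal(node1)]. New: visible(rex), bird(node1), active(rex), locked(node1), metal(node1).
Round 2: R13 [IF locked(node1) THEN stale(z)]. New: stale(z).
Round 3: R6 [IF mammal(rex) and stale(z) THEN wooden(rex)]; R11 [IF stale(z) THEN signed(node1)]. New: wooden(rex), signed(node1).
Round 4: R5 [IF signed(node1) and small(rex) THEN cold(z)]. New: cold(z).
Round 5: R3 [IF cold(z) and visible(rex) and metal(node1) THEN green(rex)]. New: green(rex).
Closure: {active(rex), bird(node1), closed(z), cold(z), green(rex), hot(z), large(node1), locked(node1), mammal(rex), metal(node1), open(rex), ready(rex), signed(node1), small(rex), stale(z), swims(node1), valid(rex), visible(rex), wooden(rex)} — 19 facts.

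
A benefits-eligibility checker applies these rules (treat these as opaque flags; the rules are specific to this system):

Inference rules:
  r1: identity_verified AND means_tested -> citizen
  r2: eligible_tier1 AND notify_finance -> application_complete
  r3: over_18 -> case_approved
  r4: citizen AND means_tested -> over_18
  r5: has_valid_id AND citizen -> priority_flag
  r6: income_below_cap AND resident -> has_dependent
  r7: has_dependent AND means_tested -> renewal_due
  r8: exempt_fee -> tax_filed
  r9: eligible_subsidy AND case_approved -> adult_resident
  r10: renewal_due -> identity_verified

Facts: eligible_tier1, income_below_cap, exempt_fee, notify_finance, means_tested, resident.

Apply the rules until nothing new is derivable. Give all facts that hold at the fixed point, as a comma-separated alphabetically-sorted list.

Round 1 — r2, r6, r8, derive application_complete, has_dependent, tax_filed.
Round 2 — r7, derive renewal_due.
Round 3 — r10, derive identity_verified.
Round 4 — r1, derive citizen.
Round 5 — r4, derive over_18.
Round 6 — r3, derive case_approved.

application_complete, case_approved, citizen, eligible_tier1, exempt_fee, has_dependent, identity_verified, income_below_cap, means_tested, notify_finance, over_18, renewal_due, resident, tax_filed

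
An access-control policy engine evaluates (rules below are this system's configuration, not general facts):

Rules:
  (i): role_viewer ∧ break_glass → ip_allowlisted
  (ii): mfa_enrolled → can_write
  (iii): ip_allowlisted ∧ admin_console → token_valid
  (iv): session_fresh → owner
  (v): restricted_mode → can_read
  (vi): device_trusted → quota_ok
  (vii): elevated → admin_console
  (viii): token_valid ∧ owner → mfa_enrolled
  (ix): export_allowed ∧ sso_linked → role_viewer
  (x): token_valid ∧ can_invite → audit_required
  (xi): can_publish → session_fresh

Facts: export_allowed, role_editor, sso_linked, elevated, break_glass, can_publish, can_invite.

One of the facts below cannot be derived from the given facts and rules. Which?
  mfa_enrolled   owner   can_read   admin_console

Round 1: (vii) [elevated → admin_console]; (ix) [export_allowed ∧ sso_linked → role_viewer]; (xi) [can_publish → session_fresh]. Adds admin_console, role_viewer, session_fresh.
Round 2: (i) [role_viewer ∧ break_glass → ip_allowlisted]; (iv) [session_fresh → owner]. Adds ip_allowlisted, owner.
Round 3: (iii) [ip_allowlisted ∧ admin_console → token_valid]. Adds token_valid.
Round 4: (viii) [token_valid ∧ owner → mfa_enrolled]; (x) [token_valid ∧ can_invite → audit_required]. Adds mfa_enrolled, audit_required.
Round 5: (ii) [mfa_enrolled → can_write]. Adds can_write.
Derived: owner (round 2), mfa_enrolled (round 4), admin_console (round 1). can_read never appears in any round.

can_read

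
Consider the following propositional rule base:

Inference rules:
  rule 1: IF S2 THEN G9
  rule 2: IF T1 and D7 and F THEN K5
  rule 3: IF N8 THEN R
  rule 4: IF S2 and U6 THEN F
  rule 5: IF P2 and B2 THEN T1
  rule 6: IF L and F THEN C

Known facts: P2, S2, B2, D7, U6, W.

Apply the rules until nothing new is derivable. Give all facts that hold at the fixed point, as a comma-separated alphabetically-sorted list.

B2, D7, F, G9, K5, P2, S2, T1, U6, W

Round 1: rule 1 [IF S2 THEN G9]; rule 4 [IF S2 and U6 THEN F]; rule 5 [IF P2 and B2 THEN T1]. New: G9, F, T1.
Round 2: rule 2 [IF T1 and D7 and F THEN K5]. New: K5.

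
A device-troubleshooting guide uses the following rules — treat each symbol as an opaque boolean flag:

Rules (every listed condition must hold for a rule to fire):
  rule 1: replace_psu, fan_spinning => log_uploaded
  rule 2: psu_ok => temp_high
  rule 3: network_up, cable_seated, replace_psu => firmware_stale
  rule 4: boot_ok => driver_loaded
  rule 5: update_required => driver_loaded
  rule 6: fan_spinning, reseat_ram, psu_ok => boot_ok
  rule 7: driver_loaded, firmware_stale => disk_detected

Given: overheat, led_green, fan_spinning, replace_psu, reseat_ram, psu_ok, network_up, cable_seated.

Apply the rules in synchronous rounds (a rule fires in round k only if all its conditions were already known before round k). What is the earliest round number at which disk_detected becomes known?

3

Round 1: rule 1 [replace_psu, fan_spinning => log_uploaded]; rule 2 [psu_ok => temp_high]; rule 3 [network_up, cable_seated, replace_psu => firmware_stale]; rule 6 [fan_spinning, reseat_ram, psu_ok => boot_ok]. Adds log_uploaded, temp_high, firmware_stale, boot_ok.
Round 2: rule 4 [boot_ok => driver_loaded]. Adds driver_loaded.
Round 3: rule 7 [driver_loaded, firmware_stale => disk_detected]. Adds disk_detected.
disk_detected first appears in round 3.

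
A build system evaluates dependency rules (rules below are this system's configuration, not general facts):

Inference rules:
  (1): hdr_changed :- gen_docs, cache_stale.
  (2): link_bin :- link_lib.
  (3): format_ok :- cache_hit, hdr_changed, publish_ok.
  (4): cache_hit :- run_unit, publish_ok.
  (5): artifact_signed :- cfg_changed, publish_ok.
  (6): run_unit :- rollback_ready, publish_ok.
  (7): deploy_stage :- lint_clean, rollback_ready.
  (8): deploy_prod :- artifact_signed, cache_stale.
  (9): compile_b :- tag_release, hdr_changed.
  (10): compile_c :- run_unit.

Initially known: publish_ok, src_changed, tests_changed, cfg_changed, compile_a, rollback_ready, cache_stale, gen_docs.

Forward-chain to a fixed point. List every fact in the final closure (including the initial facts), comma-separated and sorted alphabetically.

artifact_signed, cache_hit, cache_stale, cfg_changed, compile_a, compile_c, deploy_prod, format_ok, gen_docs, hdr_changed, publish_ok, rollback_ready, run_unit, src_changed, tests_changed

Round 1 — (1), (5), (6), derive hdr_changed, artifact_signed, run_unit.
Round 2 — (4), (8), (10), derive cache_hit, deploy_prod, compile_c.
Round 3 — (3), derive format_ok.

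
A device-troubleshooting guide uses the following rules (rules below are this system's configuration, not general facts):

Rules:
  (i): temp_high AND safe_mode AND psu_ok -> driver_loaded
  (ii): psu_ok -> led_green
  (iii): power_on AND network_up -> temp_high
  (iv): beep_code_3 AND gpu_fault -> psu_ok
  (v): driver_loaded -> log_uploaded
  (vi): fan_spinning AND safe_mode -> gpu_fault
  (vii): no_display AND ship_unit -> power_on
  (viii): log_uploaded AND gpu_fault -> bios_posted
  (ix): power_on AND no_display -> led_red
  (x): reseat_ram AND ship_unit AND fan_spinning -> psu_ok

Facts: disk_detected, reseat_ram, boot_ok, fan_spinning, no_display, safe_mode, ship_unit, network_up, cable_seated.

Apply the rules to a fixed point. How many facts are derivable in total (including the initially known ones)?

18

Round 1: (vi) [fan_spinning AND safe_mode -> gpu_fault]; (vii) [no_display AND ship_unit -> power_on]; (x) [reseat_ram AND ship_unit AND fan_spinning -> psu_ok]. New: gpu_fault, power_on, psu_ok.
Round 2: (ii) [psu_ok -> led_green]; (iii) [power_on AND network_up -> temp_high]; (ix) [power_on AND no_display -> led_red]. New: led_green, temp_high, led_red.
Round 3: (i) [temp_high AND safe_mode AND psu_ok -> driver_loaded]. New: driver_loaded.
Round 4: (v) [driver_loaded -> log_uploaded]. New: log_uploaded.
Round 5: (viii) [log_uploaded AND gpu_fault -> bios_posted]. New: bios_posted.
Closure: {bios_posted, boot_ok, cable_seated, disk_detected, driver_loaded, fan_spinning, gpu_fault, led_green, led_red, log_uploaded, network_up, no_display, power_on, psu_ok, reseat_ram, safe_mode, ship_unit, temp_high} — 18 facts.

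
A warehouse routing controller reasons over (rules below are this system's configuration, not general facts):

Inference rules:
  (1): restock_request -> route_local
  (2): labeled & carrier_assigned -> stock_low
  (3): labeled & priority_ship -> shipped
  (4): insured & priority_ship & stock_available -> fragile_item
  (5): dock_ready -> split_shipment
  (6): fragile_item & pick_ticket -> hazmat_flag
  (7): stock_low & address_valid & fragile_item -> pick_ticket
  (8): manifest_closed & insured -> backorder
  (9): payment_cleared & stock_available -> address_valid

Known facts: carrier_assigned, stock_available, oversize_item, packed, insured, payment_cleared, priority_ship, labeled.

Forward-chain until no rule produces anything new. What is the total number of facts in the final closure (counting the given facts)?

Round 1: (2) [labeled & carrier_assigned -> stock_low]; (3) [labeled & priority_ship -> shipped]; (4) [insured & priority_ship & stock_available -> fragile_item]; (9) [payment_cleared & stock_available -> address_valid]. New: stock_low, shipped, fragile_item, address_valid.
Round 2: (7) [stock_low & address_valid & fragile_item -> pick_ticket]. New: pick_ticket.
Round 3: (6) [fragile_item & pick_ticket -> hazmat_flag]. New: hazmat_flag.
Closure: {address_valid, carrier_assigned, fragile_item, hazmat_flag, insured, labeled, oversize_item, packed, payment_cleared, pick_ticket, priority_ship, shipped, stock_available, stock_low} — 14 facts.

14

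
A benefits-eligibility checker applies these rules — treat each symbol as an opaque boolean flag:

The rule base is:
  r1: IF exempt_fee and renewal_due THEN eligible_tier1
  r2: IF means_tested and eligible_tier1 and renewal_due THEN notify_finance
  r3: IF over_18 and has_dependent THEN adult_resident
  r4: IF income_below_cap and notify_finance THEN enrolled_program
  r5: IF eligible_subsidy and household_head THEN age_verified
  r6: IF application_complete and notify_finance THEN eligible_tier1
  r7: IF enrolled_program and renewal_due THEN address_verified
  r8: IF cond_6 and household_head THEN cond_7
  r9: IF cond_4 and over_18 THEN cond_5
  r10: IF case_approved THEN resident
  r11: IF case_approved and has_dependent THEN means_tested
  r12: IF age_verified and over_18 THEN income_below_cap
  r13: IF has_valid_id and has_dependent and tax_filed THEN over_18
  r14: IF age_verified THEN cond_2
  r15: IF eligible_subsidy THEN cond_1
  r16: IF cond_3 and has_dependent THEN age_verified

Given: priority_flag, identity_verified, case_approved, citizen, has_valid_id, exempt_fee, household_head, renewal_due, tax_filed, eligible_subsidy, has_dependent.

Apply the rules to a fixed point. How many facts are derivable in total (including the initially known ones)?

[1] r1 [IF exempt_fee and renewal_due THEN eligible_tier1]; r5 [IF eligible_subsidy and household_head THEN age_verified]; r10 [IF case_approved THEN resident]; r11 [IF case_approved and has_dependent THEN means_tested]; r13 [IF has_valid_id and has_dependent and tax_filed THEN over_18]; r15 [IF eligible_subsidy THEN cond_1]. ⇒ new: eligible_tier1, age_verified, resident, means_tested, over_18, cond_1.
[2] r2 [IF means_tested and eligible_tier1 and renewal_due THEN notify_finance]; r3 [IF over_18 and has_dependent THEN adult_resident]; r12 [IF age_verified and over_18 THEN income_below_cap]; r14 [IF age_verified THEN cond_2]. ⇒ new: notify_finance, adult_resident, income_below_cap, cond_2.
[3] r4 [IF income_below_cap and notify_finance THEN enrolled_program]. ⇒ new: enrolled_program.
[4] r7 [IF enrolled_program and renewal_due THEN address_verified]. ⇒ new: address_verified.
Closure: {address_verified, adult_resident, age_verified, case_approved, citizen, cond_1, cond_2, eligible_subsidy, eligible_tier1, enrolled_program, exempt_fee, has_dependent, has_valid_id, household_head, identity_verified, income_below_cap, means_tested, notify_finance, over_18, priority_flag, renewal_due, resident, tax_filed} — 23 facts.

23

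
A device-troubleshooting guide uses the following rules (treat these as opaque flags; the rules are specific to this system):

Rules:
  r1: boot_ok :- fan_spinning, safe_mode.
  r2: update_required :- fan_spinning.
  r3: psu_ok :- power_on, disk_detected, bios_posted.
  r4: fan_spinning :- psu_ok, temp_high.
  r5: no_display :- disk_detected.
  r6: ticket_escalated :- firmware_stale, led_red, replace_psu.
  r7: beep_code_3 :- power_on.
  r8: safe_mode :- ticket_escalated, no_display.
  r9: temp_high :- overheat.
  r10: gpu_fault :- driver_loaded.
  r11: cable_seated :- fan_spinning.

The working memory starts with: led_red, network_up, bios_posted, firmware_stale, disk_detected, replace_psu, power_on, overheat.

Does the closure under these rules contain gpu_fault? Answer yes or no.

Round 1: r3 [psu_ok :- power_on, disk_detected, bios_posted.]; r5 [no_display :- disk_detected.]; r6 [ticket_escalated :- firmware_stale, led_red, replace_psu.]; r7 [beep_code_3 :- power_on.]; r9 [temp_high :- overheat.]. New: psu_ok, no_display, ticket_escalated, beep_code_3, temp_high.
Round 2: r4 [fan_spinning :- psu_ok, temp_high.]; r8 [safe_mode :- ticket_escalated, no_display.]. New: fan_spinning, safe_mode.
Round 3: r1 [boot_ok :- fan_spinning, safe_mode.]; r2 [update_required :- fan_spinning.]; r11 [cable_seated :- fan_spinning.]. New: boot_ok, update_required, cable_seated.
Fixed point reached. gpu_fault is concluded only by r10; r10 needs driver_loaded (never derived).

no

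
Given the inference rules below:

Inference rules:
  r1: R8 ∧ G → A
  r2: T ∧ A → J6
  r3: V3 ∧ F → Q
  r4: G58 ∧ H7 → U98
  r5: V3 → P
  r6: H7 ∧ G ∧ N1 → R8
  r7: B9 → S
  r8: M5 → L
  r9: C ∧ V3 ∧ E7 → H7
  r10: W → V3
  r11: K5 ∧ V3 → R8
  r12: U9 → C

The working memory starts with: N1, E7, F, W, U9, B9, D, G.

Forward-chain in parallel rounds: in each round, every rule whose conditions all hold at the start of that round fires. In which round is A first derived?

Round 1 — r7, r10, r12, derive S, V3, C.
Round 2 — r3, r5, r9, derive Q, P, H7.
Round 3 — r6, derive R8.
Round 4 — r1, derive A.
A first appears in round 4.

4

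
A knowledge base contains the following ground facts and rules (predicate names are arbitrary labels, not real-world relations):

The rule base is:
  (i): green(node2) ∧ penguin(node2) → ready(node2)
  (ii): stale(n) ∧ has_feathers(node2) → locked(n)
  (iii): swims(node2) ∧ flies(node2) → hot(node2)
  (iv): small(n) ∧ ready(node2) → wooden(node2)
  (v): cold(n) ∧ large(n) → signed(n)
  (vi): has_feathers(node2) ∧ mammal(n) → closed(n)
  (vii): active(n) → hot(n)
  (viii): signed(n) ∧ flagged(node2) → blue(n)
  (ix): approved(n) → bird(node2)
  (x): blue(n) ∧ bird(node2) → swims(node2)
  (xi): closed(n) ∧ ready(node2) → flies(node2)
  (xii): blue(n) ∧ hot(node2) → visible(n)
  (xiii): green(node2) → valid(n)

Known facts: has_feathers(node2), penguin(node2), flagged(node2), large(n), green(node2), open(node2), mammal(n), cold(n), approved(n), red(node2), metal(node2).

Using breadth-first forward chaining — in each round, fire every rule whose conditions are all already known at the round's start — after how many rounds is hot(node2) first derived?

4

Round 1 fires (i), (v), (vi), (ix), (xiii), giving ready(node2), signed(n), closed(n), bird(node2), valid(n).
Round 2 fires (viii), (xi), giving blue(n), flies(node2).
Round 3 fires (x), giving swims(node2).
Round 4 fires (iii), giving hot(node2).
hot(node2) first appears in round 4.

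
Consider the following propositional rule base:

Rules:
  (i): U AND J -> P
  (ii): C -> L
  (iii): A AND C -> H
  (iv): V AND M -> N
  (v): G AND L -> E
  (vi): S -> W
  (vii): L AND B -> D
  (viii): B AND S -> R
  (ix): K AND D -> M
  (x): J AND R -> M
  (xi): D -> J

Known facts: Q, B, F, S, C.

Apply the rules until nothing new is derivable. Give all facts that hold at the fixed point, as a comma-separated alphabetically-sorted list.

Round 1 fires (ii), (vi), (viii), giving L, W, R.
Round 2 fires (vii), giving D.
Round 3 fires (xi), giving J.
Round 4 fires (x), giving M.

B, C, D, F, J, L, M, Q, R, S, W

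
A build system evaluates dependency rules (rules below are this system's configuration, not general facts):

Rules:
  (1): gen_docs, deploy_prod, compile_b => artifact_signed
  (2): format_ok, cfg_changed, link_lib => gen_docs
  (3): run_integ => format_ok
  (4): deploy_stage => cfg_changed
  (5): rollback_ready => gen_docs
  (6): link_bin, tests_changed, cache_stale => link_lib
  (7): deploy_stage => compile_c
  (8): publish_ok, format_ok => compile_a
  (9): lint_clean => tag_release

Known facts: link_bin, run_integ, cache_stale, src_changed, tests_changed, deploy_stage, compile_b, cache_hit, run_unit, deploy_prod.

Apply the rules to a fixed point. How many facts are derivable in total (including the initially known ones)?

Round 1 — (3), (4), (6), (7), derive format_ok, cfg_changed, link_lib, compile_c.
Round 2 — (2), derive gen_docs.
Round 3 — (1), derive artifact_signed.
Closure: {artifact_signed, cache_hit, cache_stale, cfg_changed, compile_b, compile_c, deploy_prod, deploy_stage, format_ok, gen_docs, link_bin, link_lib, run_integ, run_unit, src_changed, tests_changed} — 16 facts.

16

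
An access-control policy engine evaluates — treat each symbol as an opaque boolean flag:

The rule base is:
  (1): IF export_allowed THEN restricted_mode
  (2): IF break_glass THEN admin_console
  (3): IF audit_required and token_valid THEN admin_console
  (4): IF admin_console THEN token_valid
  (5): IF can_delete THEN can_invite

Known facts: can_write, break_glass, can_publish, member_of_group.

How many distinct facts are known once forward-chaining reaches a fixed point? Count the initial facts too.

6

Round 1: (2) [IF break_glass THEN admin_console]. New: admin_console.
Round 2: (4) [IF admin_console THEN token_valid]. New: token_valid.
Closure: {admin_console, break_glass, can_publish, can_write, member_of_group, token_valid} — 6 facts.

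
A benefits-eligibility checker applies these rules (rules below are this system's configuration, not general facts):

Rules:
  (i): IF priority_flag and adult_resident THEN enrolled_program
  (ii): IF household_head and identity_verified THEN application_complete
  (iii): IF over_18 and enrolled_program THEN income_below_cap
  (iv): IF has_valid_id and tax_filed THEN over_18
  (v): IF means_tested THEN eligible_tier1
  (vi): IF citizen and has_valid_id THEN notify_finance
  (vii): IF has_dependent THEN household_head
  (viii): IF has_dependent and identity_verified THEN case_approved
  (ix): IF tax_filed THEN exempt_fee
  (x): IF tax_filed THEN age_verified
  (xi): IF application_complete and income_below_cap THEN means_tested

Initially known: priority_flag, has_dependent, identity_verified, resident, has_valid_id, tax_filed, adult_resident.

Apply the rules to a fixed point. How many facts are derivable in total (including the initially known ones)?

17

[1] (i) [IF priority_flag and adult_resident THEN enrolled_program]; (iv) [IF has_valid_id and tax_filed THEN over_18]; (vii) [IF has_dependent THEN household_head]; (viii) [IF has_dependent and identity_verified THEN case_approved]; (ix) [IF tax_filed THEN exempt_fee]; (x) [IF tax_filed THEN age_verified]. ⇒ new: enrolled_program, over_18, household_head, case_approved, exempt_fee, age_verified.
[2] (ii) [IF household_head and identity_verified THEN application_complete]; (iii) [IF over_18 and enrolled_program THEN income_below_cap]. ⇒ new: application_complete, income_below_cap.
[3] (xi) [IF application_complete and income_below_cap THEN means_tested]. ⇒ new: means_tested.
[4] (v) [IF means_tested THEN eligible_tier1]. ⇒ new: eligible_tier1.
Closure: {adult_resident, age_verified, application_complete, case_approved, eligible_tier1, enrolled_program, exempt_fee, has_dependent, has_valid_id, household_head, identity_verified, income_below_cap, means_tested, over_18, priority_flag, resident, tax_filed} — 17 facts.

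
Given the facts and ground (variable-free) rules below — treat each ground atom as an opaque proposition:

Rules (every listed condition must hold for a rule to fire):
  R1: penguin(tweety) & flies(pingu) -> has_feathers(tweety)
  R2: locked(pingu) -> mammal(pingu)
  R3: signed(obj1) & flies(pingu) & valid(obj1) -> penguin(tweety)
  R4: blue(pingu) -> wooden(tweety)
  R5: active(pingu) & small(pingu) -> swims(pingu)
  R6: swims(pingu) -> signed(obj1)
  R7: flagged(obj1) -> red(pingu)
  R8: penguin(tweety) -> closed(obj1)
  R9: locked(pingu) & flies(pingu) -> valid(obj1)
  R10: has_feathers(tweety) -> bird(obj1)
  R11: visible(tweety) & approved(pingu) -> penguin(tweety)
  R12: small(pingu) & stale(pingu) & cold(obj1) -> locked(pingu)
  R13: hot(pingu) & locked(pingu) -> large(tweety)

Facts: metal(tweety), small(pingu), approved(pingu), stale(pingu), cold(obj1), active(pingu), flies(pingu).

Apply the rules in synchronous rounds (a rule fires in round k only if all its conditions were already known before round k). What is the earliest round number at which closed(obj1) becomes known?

4

Round 1 fires R5, R12, giving swims(pingu), locked(pingu).
Round 2 fires R2, R6, R9, giving mammal(pingu), signed(obj1), valid(obj1).
Round 3 fires R3, giving penguin(tweety).
Round 4 fires R1, R8, giving has_feathers(tweety), closed(obj1).
closed(obj1) first appears in round 4.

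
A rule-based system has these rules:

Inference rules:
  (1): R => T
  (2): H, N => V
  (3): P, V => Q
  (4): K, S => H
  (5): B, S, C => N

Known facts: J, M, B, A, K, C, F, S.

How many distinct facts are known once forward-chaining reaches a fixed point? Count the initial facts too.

11

Round 1 — (4), (5), derive H, N.
Round 2 — (2), derive V.
Closure: {A, B, C, F, H, J, K, M, N, S, V} — 11 facts.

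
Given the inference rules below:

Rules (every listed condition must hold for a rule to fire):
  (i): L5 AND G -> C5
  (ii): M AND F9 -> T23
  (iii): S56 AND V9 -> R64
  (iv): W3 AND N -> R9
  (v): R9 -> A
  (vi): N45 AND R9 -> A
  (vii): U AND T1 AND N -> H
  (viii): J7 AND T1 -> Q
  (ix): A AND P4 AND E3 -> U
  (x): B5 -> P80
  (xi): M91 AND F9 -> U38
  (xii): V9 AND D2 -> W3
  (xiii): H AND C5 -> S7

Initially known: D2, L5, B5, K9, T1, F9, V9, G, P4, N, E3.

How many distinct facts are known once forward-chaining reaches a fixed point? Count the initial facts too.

Round 1 — (i), (x), (xii), derive C5, P80, W3.
Round 2 — (iv), derive R9.
Round 3 — (v), derive A.
Round 4 — (ix), derive U.
Round 5 — (vii), derive H.
Round 6 — (xiii), derive S7.
Closure: {A, B5, C5, D2, E3, F9, G, H, K9, L5, N, P4, P80, R9, S7, T1, U, V9, W3} — 19 facts.

19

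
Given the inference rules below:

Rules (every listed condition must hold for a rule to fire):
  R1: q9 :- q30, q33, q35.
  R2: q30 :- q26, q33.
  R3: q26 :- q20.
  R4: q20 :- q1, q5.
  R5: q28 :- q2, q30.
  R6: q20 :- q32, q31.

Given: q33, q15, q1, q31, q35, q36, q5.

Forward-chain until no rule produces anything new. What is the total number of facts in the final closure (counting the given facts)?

Round 1: R4 [q20 :- q1, q5.]. Adds q20.
Round 2: R3 [q26 :- q20.]. Adds q26.
Round 3: R2 [q30 :- q26, q33.]. Adds q30.
Round 4: R1 [q9 :- q30, q33, q35.]. Adds q9.
Closure: {q1, q15, q20, q26, q30, q31, q33, q35, q36, q5, q9} — 11 facts.

11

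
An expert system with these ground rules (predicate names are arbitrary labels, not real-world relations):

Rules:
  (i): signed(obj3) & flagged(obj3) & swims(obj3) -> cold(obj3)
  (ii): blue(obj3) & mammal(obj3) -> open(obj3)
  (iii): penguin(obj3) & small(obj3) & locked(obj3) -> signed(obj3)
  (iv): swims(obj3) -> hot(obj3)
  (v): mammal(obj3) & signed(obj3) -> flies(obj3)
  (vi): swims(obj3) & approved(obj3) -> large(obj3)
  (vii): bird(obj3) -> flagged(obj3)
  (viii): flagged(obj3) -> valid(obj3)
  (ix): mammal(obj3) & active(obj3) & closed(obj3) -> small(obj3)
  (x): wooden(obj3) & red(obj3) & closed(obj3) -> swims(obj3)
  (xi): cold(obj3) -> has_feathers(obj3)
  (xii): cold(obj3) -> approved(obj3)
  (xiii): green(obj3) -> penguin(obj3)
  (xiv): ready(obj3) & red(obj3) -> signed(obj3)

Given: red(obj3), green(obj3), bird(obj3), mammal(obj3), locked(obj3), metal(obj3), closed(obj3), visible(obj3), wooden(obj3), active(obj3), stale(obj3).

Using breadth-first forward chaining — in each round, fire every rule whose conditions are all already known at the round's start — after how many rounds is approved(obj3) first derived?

Round 1 fires (vii), (ix), (x), (xiii), giving flagged(obj3), small(obj3), swims(obj3), penguin(obj3).
Round 2 fires (iii), (iv), (viii), giving signed(obj3), hot(obj3), valid(obj3).
Round 3 fires (i), (v), giving cold(obj3), flies(obj3).
Round 4 fires (xi), (xii), giving has_feathers(obj3), approved(obj3).
approved(obj3) first appears in round 4.

4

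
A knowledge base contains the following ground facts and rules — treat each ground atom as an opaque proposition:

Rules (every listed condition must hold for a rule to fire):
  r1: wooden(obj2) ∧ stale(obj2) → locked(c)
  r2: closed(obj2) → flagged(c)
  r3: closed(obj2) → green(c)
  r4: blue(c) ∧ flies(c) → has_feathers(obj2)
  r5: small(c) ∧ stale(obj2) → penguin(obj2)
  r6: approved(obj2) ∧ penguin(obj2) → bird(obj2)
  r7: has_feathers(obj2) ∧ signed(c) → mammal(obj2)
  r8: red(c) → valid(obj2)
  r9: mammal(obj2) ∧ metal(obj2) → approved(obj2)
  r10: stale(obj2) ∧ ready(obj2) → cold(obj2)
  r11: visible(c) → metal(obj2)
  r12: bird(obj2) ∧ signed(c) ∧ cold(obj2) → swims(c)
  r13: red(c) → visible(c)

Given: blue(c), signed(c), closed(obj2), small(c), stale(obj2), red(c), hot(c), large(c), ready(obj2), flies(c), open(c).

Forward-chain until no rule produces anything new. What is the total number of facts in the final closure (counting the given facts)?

Round 1: r2 [closed(obj2) → flagged(c)]; r3 [closed(obj2) → green(c)]; r4 [blue(c) ∧ flies(c) → has_feathers(obj2)]; r5 [small(c) ∧ stale(obj2) → penguin(obj2)]; r8 [red(c) → valid(obj2)]; r10 [stale(obj2) ∧ ready(obj2) → cold(obj2)]; r13 [red(c) → visible(c)]. Adds flagged(c), green(c), has_feathers(obj2), penguin(obj2), valid(obj2), cold(obj2), visible(c).
Round 2: r7 [has_feathers(obj2) ∧ signed(c) → mammal(obj2)]; r11 [visible(c) → metal(obj2)]. Adds mammal(obj2), metal(obj2).
Round 3: r9 [mammal(obj2) ∧ metal(obj2) → approved(obj2)]. Adds approved(obj2).
Round 4: r6 [approved(obj2) ∧ penguin(obj2) → bird(obj2)]. Adds bird(obj2).
Round 5: r12 [bird(obj2) ∧ signed(c) ∧ cold(obj2) → swims(c)]. Adds swims(c).
Closure: {approved(obj2), bird(obj2), blue(c), closed(obj2), cold(obj2), flagged(c), flies(c), green(c), has_feathers(obj2), hot(c), large(c), mammal(obj2), metal(obj2), open(c), penguin(obj2), ready(obj2), red(c), signed(c), small(c), stale(obj2), swims(c), valid(obj2), visible(c)} — 23 facts.

23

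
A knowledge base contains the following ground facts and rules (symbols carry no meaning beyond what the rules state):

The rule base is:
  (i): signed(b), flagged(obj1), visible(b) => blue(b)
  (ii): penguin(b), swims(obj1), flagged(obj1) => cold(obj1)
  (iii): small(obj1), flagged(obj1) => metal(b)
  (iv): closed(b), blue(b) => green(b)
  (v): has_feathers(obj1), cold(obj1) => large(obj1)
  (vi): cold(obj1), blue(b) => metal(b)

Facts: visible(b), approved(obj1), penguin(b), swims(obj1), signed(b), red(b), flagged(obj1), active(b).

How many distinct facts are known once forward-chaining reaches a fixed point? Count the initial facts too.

11

Round 1 — (i), (ii), derive blue(b), cold(obj1).
Round 2 — (vi), derive metal(b).
Closure: {active(b), approved(obj1), blue(b), cold(obj1), flagged(obj1), metal(b), penguin(b), red(b), signed(b), swims(obj1), visible(b)} — 11 facts.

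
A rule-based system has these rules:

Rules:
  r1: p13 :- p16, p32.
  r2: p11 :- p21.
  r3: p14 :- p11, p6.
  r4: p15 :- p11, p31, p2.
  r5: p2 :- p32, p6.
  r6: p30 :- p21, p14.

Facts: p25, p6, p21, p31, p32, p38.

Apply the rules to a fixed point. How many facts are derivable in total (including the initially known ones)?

[1] r2 [p11 :- p21.]; r5 [p2 :- p32, p6.]. ⇒ new: p11, p2.
[2] r3 [p14 :- p11, p6.]; r4 [p15 :- p11, p31, p2.]. ⇒ new: p14, p15.
[3] r6 [p30 :- p21, p14.]. ⇒ new: p30.
Closure: {p11, p14, p15, p2, p21, p25, p30, p31, p32, p38, p6} — 11 facts.

11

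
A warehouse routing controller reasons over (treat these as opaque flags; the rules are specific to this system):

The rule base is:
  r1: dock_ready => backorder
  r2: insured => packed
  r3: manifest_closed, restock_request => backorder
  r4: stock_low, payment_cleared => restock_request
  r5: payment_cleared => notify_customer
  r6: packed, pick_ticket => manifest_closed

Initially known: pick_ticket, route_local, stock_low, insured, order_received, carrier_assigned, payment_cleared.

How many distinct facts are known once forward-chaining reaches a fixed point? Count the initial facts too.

12

Round 1: r2 [insured => packed]; r4 [stock_low, payment_cleared => restock_request]; r5 [payment_cleared => notify_customer]. New: packed, restock_request, notify_customer.
Round 2: r6 [packed, pick_ticket => manifest_closed]. New: manifest_closed.
Round 3: r3 [manifest_closed, restock_request => backorder]. New: backorder.
Closure: {backorder, carrier_assigned, insured, manifest_closed, notify_customer, order_received, packed, payment_cleared, pick_ticket, restock_request, route_local, stock_low} — 12 facts.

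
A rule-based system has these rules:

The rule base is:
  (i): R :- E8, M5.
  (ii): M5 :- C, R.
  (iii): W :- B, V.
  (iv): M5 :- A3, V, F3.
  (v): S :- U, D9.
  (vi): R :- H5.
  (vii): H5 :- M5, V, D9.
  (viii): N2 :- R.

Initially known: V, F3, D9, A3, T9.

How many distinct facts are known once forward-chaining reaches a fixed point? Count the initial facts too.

9

[1] (iv) [M5 :- A3, V, F3.]. ⇒ new: M5.
[2] (vii) [H5 :- M5, V, D9.]. ⇒ new: H5.
[3] (vi) [R :- H5.]. ⇒ new: R.
[4] (viii) [N2 :- R.]. ⇒ new: N2.
Closure: {A3, D9, F3, H5, M5, N2, R, T9, V} — 9 facts.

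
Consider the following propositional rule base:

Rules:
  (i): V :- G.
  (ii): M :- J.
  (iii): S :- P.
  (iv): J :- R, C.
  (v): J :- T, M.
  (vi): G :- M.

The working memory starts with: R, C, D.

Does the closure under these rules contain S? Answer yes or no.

no

Round 1 — (iv), derive J.
Round 2 — (ii), derive M.
Round 3 — (vi), derive G.
Round 4 — (i), derive V.
Fixed point reached. S is concluded only by (iii); (iii) needs P (never derived).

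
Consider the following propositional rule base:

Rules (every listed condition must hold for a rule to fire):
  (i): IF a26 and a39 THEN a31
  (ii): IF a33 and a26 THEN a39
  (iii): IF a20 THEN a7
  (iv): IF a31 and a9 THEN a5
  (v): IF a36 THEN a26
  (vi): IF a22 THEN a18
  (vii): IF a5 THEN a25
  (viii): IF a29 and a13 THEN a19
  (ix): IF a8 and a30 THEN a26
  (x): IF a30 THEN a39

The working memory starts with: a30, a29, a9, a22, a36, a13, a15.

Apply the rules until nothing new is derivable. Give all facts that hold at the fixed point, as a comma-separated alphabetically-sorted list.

a13, a15, a18, a19, a22, a25, a26, a29, a30, a31, a36, a39, a5, a9

Round 1: (v) [IF a36 THEN a26]; (vi) [IF a22 THEN a18]; (viii) [IF a29 and a13 THEN a19]; (x) [IF a30 THEN a39]. New: a26, a18, a19, a39.
Round 2: (i) [IF a26 and a39 THEN a31]. New: a31.
Round 3: (iv) [IF a31 and a9 THEN a5]. New: a5.
Round 4: (vii) [IF a5 THEN a25]. New: a25.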